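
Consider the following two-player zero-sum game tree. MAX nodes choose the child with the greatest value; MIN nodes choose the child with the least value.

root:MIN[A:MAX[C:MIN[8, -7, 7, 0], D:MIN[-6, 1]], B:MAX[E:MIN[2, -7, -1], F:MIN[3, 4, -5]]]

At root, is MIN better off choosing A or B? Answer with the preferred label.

A

C (MIN): min(8, -7, 7, 0) = -7
D (MIN): min(-6, 1) = -6
A (MAX): max(-7, -6) = -6
E (MIN): min(2, -7, -1) = -7
F (MIN): min(3, 4, -5) = -5
B (MAX): max(-7, -5) = -5
MIN prefers the lower value; A=-6, B=-5. A is better since -6 < -5.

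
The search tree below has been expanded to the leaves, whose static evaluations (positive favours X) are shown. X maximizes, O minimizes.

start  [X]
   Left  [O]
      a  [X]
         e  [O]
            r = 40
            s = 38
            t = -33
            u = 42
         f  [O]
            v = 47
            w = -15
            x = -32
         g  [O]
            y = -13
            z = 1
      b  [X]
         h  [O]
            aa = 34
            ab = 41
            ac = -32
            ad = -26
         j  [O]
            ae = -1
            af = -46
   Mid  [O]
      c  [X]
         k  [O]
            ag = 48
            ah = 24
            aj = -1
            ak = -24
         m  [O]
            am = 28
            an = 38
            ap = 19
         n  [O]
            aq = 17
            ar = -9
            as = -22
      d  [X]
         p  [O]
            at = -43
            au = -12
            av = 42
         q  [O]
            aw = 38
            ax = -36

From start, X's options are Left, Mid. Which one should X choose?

e (O): min(40, 38, -33, 42) = -33
f (O): min(47, -15, -32) = -32
g (O): min(-13, 1) = -13
a (X): max(-33, -32, -13) = -13
h (O): min(34, 41, -32, -26) = -32
j (O): min(-1, -46) = -46
b (X): max(-32, -46) = -32
Left (O): min(-13, -32) = -32
k (O): min(48, 24, -1, -24) = -24
m (O): min(28, 38, 19) = 19
n (O): min(17, -9, -22) = -22
c (X): max(-24, 19, -22) = 19
p (O): min(-43, -12, 42) = -43
q (O): min(38, -36) = -36
d (X): max(-43, -36) = -36
Mid (O): min(19, -36) = -36
start (X): max(-32, -36) = -32
X at start wants the highest of {Left=-32, Mid=-36}, so chooses Left.

Left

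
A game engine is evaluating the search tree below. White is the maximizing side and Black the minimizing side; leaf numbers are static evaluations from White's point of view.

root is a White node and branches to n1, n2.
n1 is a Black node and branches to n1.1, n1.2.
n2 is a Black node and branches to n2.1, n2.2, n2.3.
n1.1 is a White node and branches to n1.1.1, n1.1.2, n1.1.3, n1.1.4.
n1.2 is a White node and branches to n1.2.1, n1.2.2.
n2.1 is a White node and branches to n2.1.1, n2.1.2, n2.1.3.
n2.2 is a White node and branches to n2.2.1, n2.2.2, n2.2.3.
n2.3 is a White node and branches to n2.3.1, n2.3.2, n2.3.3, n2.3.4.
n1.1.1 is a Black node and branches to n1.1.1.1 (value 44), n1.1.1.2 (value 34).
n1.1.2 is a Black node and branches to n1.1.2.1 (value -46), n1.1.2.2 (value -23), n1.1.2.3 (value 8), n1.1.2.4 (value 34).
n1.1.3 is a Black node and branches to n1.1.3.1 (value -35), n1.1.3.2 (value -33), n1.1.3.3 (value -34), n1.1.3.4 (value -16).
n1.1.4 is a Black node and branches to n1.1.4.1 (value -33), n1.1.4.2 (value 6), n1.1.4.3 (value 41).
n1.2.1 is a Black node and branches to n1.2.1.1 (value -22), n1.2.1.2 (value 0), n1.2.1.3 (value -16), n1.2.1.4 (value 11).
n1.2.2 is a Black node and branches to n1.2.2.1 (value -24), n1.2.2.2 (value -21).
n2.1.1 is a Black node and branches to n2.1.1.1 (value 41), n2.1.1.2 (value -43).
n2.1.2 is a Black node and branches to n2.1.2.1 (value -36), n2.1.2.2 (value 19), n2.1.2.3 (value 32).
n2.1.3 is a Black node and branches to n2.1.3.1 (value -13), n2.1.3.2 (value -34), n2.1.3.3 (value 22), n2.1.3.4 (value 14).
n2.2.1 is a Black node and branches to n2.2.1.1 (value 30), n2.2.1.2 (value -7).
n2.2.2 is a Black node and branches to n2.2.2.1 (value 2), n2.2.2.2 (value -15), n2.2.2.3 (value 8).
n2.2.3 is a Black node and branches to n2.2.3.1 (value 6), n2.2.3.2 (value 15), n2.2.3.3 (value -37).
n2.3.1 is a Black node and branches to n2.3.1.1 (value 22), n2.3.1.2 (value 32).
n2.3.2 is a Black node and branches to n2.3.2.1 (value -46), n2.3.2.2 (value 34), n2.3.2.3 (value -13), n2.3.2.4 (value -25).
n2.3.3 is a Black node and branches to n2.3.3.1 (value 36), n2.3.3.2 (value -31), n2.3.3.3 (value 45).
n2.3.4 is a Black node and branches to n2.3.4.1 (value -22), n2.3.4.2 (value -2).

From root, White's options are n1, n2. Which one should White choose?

n1.1.1 (Black): min(44, 34) = 34
n1.1.2 (Black): min(-46, -23, 8, 34) = -46
n1.1.3 (Black): min(-35, -33, -34, -16) = -35
n1.1.4 (Black): min(-33, 6, 41) = -33
n1.1 (White): max(34, -46, -35, -33) = 34
n1.2.1 (Black): min(-22, 0, -16, 11) = -22
n1.2.2 (Black): min(-24, -21) = -24
n1.2 (White): max(-22, -24) = -22
n1 (Black): min(34, -22) = -22
n2.1.1 (Black): min(41, -43) = -43
n2.1.2 (Black): min(-36, 19, 32) = -36
n2.1.3 (Black): min(-13, -34, 22, 14) = -34
n2.1 (White): max(-43, -36, -34) = -34
n2.2.1 (Black): min(30, -7) = -7
n2.2.2 (Black): min(2, -15, 8) = -15
n2.2.3 (Black): min(6, 15, -37) = -37
n2.2 (White): max(-7, -15, -37) = -7
n2.3.1 (Black): min(22, 32) = 22
n2.3.2 (Black): min(-46, 34, -13, -25) = -46
n2.3.3 (Black): min(36, -31, 45) = -31
n2.3.4 (Black): min(-22, -2) = -22
n2.3 (White): max(22, -46, -31, -22) = 22
n2 (Black): min(-34, -7, 22) = -34
root (White): max(-22, -34) = -22
White at root wants the highest of {n1=-22, n2=-34}, so chooses n1.

n1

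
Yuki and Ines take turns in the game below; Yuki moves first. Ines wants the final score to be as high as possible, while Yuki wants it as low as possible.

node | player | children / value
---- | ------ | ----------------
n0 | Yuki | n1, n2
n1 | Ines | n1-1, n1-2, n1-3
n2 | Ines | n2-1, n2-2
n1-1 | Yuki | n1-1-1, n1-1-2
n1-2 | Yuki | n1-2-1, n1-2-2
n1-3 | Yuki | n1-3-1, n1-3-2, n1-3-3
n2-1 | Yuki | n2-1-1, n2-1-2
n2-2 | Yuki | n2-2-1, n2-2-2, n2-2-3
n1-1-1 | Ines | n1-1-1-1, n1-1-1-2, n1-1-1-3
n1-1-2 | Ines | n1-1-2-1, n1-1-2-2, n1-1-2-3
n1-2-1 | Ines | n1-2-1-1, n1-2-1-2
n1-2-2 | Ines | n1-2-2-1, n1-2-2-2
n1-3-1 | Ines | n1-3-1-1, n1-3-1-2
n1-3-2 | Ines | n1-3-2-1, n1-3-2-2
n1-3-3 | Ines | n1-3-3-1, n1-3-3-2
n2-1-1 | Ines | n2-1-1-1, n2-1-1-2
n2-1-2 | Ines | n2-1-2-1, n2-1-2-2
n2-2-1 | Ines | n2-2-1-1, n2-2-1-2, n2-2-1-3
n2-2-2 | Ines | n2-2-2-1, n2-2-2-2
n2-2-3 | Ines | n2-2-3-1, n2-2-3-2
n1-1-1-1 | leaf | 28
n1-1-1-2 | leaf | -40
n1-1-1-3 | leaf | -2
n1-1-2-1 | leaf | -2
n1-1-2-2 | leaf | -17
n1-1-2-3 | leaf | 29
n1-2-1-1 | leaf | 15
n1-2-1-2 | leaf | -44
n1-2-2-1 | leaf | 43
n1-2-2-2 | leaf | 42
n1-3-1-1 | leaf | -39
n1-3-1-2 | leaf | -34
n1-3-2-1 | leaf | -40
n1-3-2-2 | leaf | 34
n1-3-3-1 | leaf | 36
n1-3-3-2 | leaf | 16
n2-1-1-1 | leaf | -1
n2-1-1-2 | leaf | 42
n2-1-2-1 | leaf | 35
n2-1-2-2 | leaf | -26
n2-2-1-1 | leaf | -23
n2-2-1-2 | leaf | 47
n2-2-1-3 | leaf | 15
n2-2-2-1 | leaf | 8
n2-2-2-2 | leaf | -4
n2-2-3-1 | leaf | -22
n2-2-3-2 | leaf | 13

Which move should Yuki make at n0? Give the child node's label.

n1

n1-1-1 (Ines): max(28, -40, -2) = 28
n1-1-2 (Ines): max(-2, -17, 29) = 29
n1-1 (Yuki): min(28, 29) = 28
n1-2-1 (Ines): max(15, -44) = 15
n1-2-2 (Ines): max(43, 42) = 43
n1-2 (Yuki): min(15, 43) = 15
n1-3-1 (Ines): max(-39, -34) = -34
n1-3-2 (Ines): max(-40, 34) = 34
n1-3-3 (Ines): max(36, 16) = 36
n1-3 (Yuki): min(-34, 34, 36) = -34
n1 (Ines): max(28, 15, -34) = 28
n2-1-1 (Ines): max(-1, 42) = 42
n2-1-2 (Ines): max(35, -26) = 35
n2-1 (Yuki): min(42, 35) = 35
n2-2-1 (Ines): max(-23, 47, 15) = 47
n2-2-2 (Ines): max(8, -4) = 8
n2-2-3 (Ines): max(-22, 13) = 13
n2-2 (Yuki): min(47, 8, 13) = 8
n2 (Ines): max(35, 8) = 35
n0 (Yuki): min(28, 35) = 28
Yuki at n0 wants the lowest of {n1=28, n2=35}, so chooses n1.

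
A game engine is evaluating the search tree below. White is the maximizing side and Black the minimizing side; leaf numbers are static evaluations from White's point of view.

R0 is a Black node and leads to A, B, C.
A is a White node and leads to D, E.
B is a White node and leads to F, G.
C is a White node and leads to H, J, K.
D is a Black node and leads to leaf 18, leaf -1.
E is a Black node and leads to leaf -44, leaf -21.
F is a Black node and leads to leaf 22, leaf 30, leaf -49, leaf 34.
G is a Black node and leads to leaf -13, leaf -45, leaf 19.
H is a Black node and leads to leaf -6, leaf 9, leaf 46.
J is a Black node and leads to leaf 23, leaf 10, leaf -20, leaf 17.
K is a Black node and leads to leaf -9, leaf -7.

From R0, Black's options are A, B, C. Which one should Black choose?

B

D (Black): min(18, -1) = -1
E (Black): min(-44, -21) = -44
A (White): max(-1, -44) = -1
F (Black): min(22, 30, -49, 34) = -49
G (Black): min(-13, -45, 19) = -45
B (White): max(-49, -45) = -45
H (Black): min(-6, 9, 46) = -6
J (Black): min(23, 10, -20, 17) = -20
K (Black): min(-9, -7) = -9
C (White): max(-6, -20, -9) = -6
R0 (Black): min(-1, -45, -6) = -45
Black at R0 wants the lowest of {A=-1, B=-45, C=-6}, so chooses B.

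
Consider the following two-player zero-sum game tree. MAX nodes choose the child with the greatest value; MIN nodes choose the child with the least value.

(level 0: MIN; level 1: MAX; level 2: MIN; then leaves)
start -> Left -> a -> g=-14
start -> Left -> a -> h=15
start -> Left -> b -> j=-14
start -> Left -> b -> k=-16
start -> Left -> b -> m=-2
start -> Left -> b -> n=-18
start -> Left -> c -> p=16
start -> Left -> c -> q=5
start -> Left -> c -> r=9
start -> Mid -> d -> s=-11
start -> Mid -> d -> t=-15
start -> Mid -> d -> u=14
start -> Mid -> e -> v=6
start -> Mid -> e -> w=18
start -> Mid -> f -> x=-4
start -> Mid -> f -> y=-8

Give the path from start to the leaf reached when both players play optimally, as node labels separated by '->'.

a (MIN): min(-14, 15) = -14
b (MIN): min(-14, -16, -2, -18) = -18
c (MIN): min(16, 5, 9) = 5
Left (MAX): max(-14, -18, 5) = 5
d (MIN): min(-11, -15, 14) = -15
e (MIN): min(6, 18) = 6
f (MIN): min(-4, -8) = -8
Mid (MAX): max(-15, 6, -8) = 6
start (MIN): min(5, 6) = 5
At start, MIN picks Left (lowest: 5).
At Left, MAX picks c (highest: 5).
At c, MIN picks q (lowest: 5).
Terminal value 5.

start -> Left -> c -> q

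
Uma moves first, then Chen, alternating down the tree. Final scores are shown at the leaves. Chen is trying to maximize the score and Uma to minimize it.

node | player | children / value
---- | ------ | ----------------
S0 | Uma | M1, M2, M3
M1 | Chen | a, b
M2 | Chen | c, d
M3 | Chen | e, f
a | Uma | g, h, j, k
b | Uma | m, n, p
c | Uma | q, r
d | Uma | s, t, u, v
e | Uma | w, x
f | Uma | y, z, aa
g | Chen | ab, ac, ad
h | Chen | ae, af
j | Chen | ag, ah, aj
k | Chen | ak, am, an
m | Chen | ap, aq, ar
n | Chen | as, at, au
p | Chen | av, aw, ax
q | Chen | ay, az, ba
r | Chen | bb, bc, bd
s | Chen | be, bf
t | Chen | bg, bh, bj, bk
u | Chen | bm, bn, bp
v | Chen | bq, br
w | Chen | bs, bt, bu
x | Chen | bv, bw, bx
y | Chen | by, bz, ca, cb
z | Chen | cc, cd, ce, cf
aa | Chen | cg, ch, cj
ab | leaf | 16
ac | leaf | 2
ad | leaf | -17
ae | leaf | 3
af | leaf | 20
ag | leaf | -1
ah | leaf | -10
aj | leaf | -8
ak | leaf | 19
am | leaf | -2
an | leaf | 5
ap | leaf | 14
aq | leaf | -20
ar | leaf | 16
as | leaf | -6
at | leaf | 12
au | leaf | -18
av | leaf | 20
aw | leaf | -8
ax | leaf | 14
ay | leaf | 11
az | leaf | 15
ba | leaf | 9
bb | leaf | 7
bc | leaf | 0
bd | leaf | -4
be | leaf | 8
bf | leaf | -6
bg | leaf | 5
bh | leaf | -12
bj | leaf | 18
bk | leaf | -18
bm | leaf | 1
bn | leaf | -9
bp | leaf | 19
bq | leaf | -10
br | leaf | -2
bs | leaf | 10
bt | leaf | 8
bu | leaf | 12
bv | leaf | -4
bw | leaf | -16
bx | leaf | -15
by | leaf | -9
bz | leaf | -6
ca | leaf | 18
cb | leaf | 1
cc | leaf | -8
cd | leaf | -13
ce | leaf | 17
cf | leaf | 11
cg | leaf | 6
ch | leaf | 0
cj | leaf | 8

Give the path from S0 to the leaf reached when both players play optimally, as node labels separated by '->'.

g (Chen): max(16, 2, -17) = 16
h (Chen): max(3, 20) = 20
j (Chen): max(-1, -10, -8) = -1
k (Chen): max(19, -2, 5) = 19
a (Uma): min(16, 20, -1, 19) = -1
m (Chen): max(14, -20, 16) = 16
n (Chen): max(-6, 12, -18) = 12
p (Chen): max(20, -8, 14) = 20
b (Uma): min(16, 12, 20) = 12
M1 (Chen): max(-1, 12) = 12
q (Chen): max(11, 15, 9) = 15
r (Chen): max(7, 0, -4) = 7
c (Uma): min(15, 7) = 7
s (Chen): max(8, -6) = 8
t (Chen): max(5, -12, 18, -18) = 18
u (Chen): max(1, -9, 19) = 19
v (Chen): max(-10, -2) = -2
d (Uma): min(8, 18, 19, -2) = -2
M2 (Chen): max(7, -2) = 7
w (Chen): max(10, 8, 12) = 12
x (Chen): max(-4, -16, -15) = -4
e (Uma): min(12, -4) = -4
y (Chen): max(-9, -6, 18, 1) = 18
z (Chen): max(-8, -13, 17, 11) = 17
aa (Chen): max(6, 0, 8) = 8
f (Uma): min(18, 17, 8) = 8
M3 (Chen): max(-4, 8) = 8
S0 (Uma): min(12, 7, 8) = 7
At S0, Uma picks M2 (lowest: 7).
At M2, Chen picks c (highest: 7).
At c, Uma picks r (lowest: 7).
At r, Chen picks bb (highest: 7).
Terminal value 7.

S0 -> M2 -> c -> r -> bb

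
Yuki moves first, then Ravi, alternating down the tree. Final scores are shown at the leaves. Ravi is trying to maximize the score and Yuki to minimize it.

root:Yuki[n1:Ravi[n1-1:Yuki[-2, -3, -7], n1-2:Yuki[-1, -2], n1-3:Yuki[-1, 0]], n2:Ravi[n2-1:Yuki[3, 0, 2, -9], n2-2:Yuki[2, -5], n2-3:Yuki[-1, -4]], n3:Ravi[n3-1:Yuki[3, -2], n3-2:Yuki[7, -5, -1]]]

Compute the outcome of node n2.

-4

n2-1 (Yuki): min(3, 0, 2, -9) = -9
n2-2 (Yuki): min(2, -5) = -5
n2-3 (Yuki): min(-1, -4) = -4
n2 (Ravi): max(-9, -5, -4) = -4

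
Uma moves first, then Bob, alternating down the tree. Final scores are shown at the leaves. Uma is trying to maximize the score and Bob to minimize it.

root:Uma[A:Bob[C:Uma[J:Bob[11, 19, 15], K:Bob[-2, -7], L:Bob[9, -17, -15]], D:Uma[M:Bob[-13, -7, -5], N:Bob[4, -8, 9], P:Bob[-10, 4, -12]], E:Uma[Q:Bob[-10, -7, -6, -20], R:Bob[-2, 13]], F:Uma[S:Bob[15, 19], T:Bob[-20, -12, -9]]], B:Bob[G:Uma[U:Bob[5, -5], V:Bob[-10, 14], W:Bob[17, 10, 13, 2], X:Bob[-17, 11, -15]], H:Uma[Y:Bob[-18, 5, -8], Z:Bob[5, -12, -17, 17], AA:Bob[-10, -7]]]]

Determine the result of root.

-8

J (Bob): min(11, 19, 15) = 11
K (Bob): min(-2, -7) = -7
L (Bob): min(9, -17, -15) = -17
C (Uma): max(11, -7, -17) = 11
M (Bob): min(-13, -7, -5) = -13
N (Bob): min(4, -8, 9) = -8
P (Bob): min(-10, 4, -12) = -12
D (Uma): max(-13, -8, -12) = -8
Q (Bob): min(-10, -7, -6, -20) = -20
R (Bob): min(-2, 13) = -2
E (Uma): max(-20, -2) = -2
S (Bob): min(15, 19) = 15
T (Bob): min(-20, -12, -9) = -20
F (Uma): max(15, -20) = 15
A (Bob): min(11, -8, -2, 15) = -8
U (Bob): min(5, -5) = -5
V (Bob): min(-10, 14) = -10
W (Bob): min(17, 10, 13, 2) = 2
X (Bob): min(-17, 11, -15) = -17
G (Uma): max(-5, -10, 2, -17) = 2
Y (Bob): min(-18, 5, -8) = -18
Z (Bob): min(5, -12, -17, 17) = -17
AA (Bob): min(-10, -7) = -10
H (Uma): max(-18, -17, -10) = -10
B (Bob): min(2, -10) = -10
root (Uma): max(-8, -10) = -8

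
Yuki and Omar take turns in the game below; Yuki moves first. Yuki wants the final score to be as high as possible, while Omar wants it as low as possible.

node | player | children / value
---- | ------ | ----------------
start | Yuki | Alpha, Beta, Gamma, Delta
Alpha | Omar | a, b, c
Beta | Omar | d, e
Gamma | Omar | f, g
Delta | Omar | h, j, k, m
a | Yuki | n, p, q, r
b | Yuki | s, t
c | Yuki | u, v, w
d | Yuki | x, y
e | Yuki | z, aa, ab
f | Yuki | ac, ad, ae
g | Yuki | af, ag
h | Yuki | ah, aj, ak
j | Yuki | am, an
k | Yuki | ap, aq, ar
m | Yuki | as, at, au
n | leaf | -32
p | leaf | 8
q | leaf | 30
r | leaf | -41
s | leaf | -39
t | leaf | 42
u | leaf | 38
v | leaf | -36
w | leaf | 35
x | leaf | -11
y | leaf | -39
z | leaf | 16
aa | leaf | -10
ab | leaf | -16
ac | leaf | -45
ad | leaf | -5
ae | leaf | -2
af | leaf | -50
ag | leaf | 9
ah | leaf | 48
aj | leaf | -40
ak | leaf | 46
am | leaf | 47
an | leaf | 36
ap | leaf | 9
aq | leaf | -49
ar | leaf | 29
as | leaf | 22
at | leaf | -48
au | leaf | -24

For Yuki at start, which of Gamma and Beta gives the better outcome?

Gamma

f (Yuki): max(-45, -5, -2) = -2
g (Yuki): max(-50, 9) = 9
Gamma (Omar): min(-2, 9) = -2
d (Yuki): max(-11, -39) = -11
e (Yuki): max(16, -10, -16) = 16
Beta (Omar): min(-11, 16) = -11
Yuki prefers the higher value; Gamma=-2, Beta=-11. Gamma is better since -2 > -11.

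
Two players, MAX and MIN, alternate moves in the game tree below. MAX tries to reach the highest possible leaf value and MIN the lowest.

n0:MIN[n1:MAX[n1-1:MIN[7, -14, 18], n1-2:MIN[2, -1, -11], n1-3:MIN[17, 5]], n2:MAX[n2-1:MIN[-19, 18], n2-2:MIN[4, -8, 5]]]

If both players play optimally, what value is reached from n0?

n1-1 (MIN): min(7, -14, 18) = -14
n1-2 (MIN): min(2, -1, -11) = -11
n1-3 (MIN): min(17, 5) = 5
n1 (MAX): max(-14, -11, 5) = 5
n2-1 (MIN): min(-19, 18) = -19
n2-2 (MIN): min(4, -8, 5) = -8
n2 (MAX): max(-19, -8) = -8
n0 (MIN): min(5, -8) = -8

-8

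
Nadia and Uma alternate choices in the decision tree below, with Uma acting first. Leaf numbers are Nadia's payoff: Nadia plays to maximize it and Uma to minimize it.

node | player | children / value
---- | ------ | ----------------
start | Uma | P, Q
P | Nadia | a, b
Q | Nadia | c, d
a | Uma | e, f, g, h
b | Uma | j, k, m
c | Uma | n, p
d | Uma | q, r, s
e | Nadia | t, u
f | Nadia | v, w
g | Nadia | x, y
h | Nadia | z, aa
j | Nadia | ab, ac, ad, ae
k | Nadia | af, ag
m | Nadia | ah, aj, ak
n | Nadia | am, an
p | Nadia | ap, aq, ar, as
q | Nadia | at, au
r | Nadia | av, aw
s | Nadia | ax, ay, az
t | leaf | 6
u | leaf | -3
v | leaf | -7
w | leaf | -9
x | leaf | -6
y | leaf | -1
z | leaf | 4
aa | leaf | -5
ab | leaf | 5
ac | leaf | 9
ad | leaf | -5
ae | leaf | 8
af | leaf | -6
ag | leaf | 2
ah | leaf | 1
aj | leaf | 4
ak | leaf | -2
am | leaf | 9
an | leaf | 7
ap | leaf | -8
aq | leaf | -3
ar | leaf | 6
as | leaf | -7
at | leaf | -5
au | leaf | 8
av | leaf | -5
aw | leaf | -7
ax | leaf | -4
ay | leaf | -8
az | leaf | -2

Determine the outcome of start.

e (Nadia): max(6, -3) = 6
f (Nadia): max(-7, -9) = -7
g (Nadia): max(-6, -1) = -1
h (Nadia): max(4, -5) = 4
a (Uma): min(6, -7, -1, 4) = -7
j (Nadia): max(5, 9, -5, 8) = 9
k (Nadia): max(-6, 2) = 2
m (Nadia): max(1, 4, -2) = 4
b (Uma): min(9, 2, 4) = 2
P (Nadia): max(-7, 2) = 2
n (Nadia): max(9, 7) = 9
p (Nadia): max(-8, -3, 6, -7) = 6
c (Uma): min(9, 6) = 6
q (Nadia): max(-5, 8) = 8
r (Nadia): max(-5, -7) = -5
s (Nadia): max(-4, -8, -2) = -2
d (Uma): min(8, -5, -2) = -5
Q (Nadia): max(6, -5) = 6
start (Uma): min(2, 6) = 2

2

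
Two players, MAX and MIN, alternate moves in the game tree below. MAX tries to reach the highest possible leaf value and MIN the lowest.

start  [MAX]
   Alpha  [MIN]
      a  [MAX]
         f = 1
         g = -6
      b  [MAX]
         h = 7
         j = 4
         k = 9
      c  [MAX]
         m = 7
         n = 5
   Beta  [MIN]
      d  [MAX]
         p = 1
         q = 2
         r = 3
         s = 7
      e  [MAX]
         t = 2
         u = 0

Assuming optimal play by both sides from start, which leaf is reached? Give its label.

a (MAX): max(1, -6) = 1
b (MAX): max(7, 4, 9) = 9
c (MAX): max(7, 5) = 7
Alpha (MIN): min(1, 9, 7) = 1
d (MAX): max(1, 2, 3, 7) = 7
e (MAX): max(2, 0) = 2
Beta (MIN): min(7, 2) = 2
start (MAX): max(1, 2) = 2
At start, MAX picks Beta (highest: 2).
At Beta, MIN picks e (lowest: 2).
At e, MAX picks t (highest: 2).
Terminal value 2.

t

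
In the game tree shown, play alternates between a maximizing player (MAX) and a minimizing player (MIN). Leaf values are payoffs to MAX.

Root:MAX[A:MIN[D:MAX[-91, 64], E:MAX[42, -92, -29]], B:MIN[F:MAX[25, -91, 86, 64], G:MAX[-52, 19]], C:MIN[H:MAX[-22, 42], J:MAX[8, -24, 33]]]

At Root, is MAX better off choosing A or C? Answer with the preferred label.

D (MAX): max(-91, 64) = 64
E (MAX): max(42, -92, -29) = 42
A (MIN): min(64, 42) = 42
H (MAX): max(-22, 42) = 42
J (MAX): max(8, -24, 33) = 33
C (MIN): min(42, 33) = 33
MAX prefers the higher value; A=42, C=33. A is better since 42 > 33.

A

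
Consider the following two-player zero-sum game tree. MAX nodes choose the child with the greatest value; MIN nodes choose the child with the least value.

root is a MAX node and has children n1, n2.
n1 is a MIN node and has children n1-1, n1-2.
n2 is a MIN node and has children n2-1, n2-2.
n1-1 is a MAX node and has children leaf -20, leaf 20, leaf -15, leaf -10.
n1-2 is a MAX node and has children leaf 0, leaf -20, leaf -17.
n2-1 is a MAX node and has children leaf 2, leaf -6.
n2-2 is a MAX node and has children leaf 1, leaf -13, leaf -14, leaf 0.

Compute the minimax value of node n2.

n2-1 (MAX): max(2, -6) = 2
n2-2 (MAX): max(1, -13, -14, 0) = 1
n2 (MIN): min(2, 1) = 1

1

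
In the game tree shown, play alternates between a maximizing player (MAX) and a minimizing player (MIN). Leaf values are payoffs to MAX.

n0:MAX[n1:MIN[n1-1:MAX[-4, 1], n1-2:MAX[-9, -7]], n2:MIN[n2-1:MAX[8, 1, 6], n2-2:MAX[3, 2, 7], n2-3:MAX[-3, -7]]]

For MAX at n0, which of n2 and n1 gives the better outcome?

n2-1 (MAX): max(8, 1, 6) = 8
n2-2 (MAX): max(3, 2, 7) = 7
n2-3 (MAX): max(-3, -7) = -3
n2 (MIN): min(8, 7, -3) = -3
n1-1 (MAX): max(-4, 1) = 1
n1-2 (MAX): max(-9, -7) = -7
n1 (MIN): min(1, -7) = -7
MAX prefers the higher value; n2=-3, n1=-7. n2 is better since -3 > -7.

n2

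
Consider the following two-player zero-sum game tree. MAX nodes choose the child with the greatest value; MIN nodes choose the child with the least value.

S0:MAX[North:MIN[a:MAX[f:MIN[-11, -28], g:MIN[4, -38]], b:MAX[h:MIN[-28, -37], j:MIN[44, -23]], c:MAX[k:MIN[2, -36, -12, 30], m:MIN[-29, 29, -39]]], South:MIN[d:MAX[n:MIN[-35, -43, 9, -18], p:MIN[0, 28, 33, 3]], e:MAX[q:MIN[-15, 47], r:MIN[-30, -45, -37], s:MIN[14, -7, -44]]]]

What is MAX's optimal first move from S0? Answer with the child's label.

f (MIN): min(-11, -28) = -28
g (MIN): min(4, -38) = -38
a (MAX): max(-28, -38) = -28
h (MIN): min(-28, -37) = -37
j (MIN): min(44, -23) = -23
b (MAX): max(-37, -23) = -23
k (MIN): min(2, -36, -12, 30) = -36
m (MIN): min(-29, 29, -39) = -39
c (MAX): max(-36, -39) = -36
North (MIN): min(-28, -23, -36) = -36
n (MIN): min(-35, -43, 9, -18) = -43
p (MIN): min(0, 28, 33, 3) = 0
d (MAX): max(-43, 0) = 0
q (MIN): min(-15, 47) = -15
r (MIN): min(-30, -45, -37) = -45
s (MIN): min(14, -7, -44) = -44
e (MAX): max(-15, -45, -44) = -15
South (MIN): min(0, -15) = -15
S0 (MAX): max(-36, -15) = -15
MAX at S0 wants the highest of {North=-36, South=-15}, so chooses South.

South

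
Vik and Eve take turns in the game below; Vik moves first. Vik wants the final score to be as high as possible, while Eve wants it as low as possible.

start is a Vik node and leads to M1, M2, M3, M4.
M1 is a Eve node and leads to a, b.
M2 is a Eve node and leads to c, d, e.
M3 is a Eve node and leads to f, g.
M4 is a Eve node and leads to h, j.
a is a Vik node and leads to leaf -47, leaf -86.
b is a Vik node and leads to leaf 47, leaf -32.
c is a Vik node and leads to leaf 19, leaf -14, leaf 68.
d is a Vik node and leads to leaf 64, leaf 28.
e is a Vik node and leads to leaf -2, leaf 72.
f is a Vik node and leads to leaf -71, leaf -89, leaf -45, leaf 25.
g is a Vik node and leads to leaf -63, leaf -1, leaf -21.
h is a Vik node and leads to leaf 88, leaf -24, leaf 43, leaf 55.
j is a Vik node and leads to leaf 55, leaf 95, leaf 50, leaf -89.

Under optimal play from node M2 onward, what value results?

c (Vik): max(19, -14, 68) = 68
d (Vik): max(64, 28) = 64
e (Vik): max(-2, 72) = 72
M2 (Eve): min(68, 64, 72) = 64

64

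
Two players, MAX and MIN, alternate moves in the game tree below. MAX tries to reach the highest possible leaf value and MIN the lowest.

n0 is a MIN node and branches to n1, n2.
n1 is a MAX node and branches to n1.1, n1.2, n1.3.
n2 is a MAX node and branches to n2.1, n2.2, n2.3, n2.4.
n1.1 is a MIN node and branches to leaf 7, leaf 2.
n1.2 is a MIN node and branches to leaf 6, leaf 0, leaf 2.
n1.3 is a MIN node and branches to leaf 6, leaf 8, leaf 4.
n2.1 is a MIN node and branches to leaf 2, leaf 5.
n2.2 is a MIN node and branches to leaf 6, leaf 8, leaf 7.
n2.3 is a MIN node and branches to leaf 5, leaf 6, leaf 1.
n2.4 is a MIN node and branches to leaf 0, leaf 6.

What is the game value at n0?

4

n1.1 (MIN): min(7, 2) = 2
n1.2 (MIN): min(6, 0, 2) = 0
n1.3 (MIN): min(6, 8, 4) = 4
n1 (MAX): max(2, 0, 4) = 4
n2.1 (MIN): min(2, 5) = 2
n2.2 (MIN): min(6, 8, 7) = 6
n2.3 (MIN): min(5, 6, 1) = 1
n2.4 (MIN): min(0, 6) = 0
n2 (MAX): max(2, 6, 1, 0) = 6
n0 (MIN): min(4, 6) = 4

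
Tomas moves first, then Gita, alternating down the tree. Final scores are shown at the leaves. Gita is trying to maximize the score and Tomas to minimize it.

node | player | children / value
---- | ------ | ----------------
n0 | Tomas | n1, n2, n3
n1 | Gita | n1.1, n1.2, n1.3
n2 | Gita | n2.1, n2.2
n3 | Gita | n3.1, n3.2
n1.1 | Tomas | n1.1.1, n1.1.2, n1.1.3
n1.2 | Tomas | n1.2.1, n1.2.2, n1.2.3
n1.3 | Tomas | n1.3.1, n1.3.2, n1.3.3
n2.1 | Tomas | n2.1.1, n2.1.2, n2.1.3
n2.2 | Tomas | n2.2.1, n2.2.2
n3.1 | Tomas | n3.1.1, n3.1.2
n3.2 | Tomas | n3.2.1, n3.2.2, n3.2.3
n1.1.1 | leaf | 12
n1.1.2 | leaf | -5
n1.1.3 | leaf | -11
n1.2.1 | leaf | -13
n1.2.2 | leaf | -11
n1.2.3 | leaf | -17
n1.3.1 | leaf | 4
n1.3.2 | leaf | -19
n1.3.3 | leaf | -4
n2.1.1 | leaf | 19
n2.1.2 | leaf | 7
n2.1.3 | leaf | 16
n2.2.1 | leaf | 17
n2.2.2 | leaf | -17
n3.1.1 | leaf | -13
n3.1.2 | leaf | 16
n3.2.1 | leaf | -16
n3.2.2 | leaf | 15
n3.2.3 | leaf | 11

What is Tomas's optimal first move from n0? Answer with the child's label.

n1.1 (Tomas): min(12, -5, -11) = -11
n1.2 (Tomas): min(-13, -11, -17) = -17
n1.3 (Tomas): min(4, -19, -4) = -19
n1 (Gita): max(-11, -17, -19) = -11
n2.1 (Tomas): min(19, 7, 16) = 7
n2.2 (Tomas): min(17, -17) = -17
n2 (Gita): max(7, -17) = 7
n3.1 (Tomas): min(-13, 16) = -13
n3.2 (Tomas): min(-16, 15, 11) = -16
n3 (Gita): max(-13, -16) = -13
n0 (Tomas): min(-11, 7, -13) = -13
Tomas at n0 wants the lowest of {n1=-11, n2=7, n3=-13}, so chooses n3.

n3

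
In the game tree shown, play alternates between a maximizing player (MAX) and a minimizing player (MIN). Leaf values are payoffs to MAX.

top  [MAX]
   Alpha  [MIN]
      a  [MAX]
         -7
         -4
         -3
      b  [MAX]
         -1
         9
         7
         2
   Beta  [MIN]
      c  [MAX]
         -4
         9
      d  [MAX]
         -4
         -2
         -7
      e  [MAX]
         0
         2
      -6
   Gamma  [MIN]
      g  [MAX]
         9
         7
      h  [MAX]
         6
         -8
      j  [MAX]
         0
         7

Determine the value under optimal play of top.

a (MAX): max(-7, -4, -3) = -3
b (MAX): max(-1, 9, 7, 2) = 9
Alpha (MIN): min(-3, 9) = -3
c (MAX): max(-4, 9) = 9
d (MAX): max(-4, -2, -7) = -2
e (MAX): max(0, 2) = 2
Beta (MIN): min(9, -2, 2, -6) = -6
g (MAX): max(9, 7) = 9
h (MAX): max(6, -8) = 6
j (MAX): max(0, 7) = 7
Gamma (MIN): min(9, 6, 7) = 6
top (MAX): max(-3, -6, 6) = 6

6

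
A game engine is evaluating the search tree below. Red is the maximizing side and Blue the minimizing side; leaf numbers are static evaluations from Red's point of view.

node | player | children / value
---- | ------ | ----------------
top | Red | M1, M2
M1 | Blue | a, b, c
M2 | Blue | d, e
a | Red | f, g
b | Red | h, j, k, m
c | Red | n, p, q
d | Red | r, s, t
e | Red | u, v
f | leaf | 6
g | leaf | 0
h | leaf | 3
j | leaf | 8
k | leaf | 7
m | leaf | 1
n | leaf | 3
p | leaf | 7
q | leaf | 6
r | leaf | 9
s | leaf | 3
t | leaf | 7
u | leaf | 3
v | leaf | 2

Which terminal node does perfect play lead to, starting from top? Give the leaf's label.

f

a (Red): max(6, 0) = 6
b (Red): max(3, 8, 7, 1) = 8
c (Red): max(3, 7, 6) = 7
M1 (Blue): min(6, 8, 7) = 6
d (Red): max(9, 3, 7) = 9
e (Red): max(3, 2) = 3
M2 (Blue): min(9, 3) = 3
top (Red): max(6, 3) = 6
At top, Red picks M1 (highest: 6).
At M1, Blue picks a (lowest: 6).
At a, Red picks f (highest: 6).
Terminal value 6.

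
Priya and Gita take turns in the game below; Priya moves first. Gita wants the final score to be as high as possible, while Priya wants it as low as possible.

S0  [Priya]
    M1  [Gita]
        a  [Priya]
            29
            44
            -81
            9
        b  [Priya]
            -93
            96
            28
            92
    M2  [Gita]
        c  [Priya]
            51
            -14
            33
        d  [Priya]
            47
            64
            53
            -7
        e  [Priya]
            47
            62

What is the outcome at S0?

a (Priya): min(29, 44, -81, 9) = -81
b (Priya): min(-93, 96, 28, 92) = -93
M1 (Gita): max(-81, -93) = -81
c (Priya): min(51, -14, 33) = -14
d (Priya): min(47, 64, 53, -7) = -7
e (Priya): min(47, 62) = 47
M2 (Gita): max(-14, -7, 47) = 47
S0 (Priya): min(-81, 47) = -81

-81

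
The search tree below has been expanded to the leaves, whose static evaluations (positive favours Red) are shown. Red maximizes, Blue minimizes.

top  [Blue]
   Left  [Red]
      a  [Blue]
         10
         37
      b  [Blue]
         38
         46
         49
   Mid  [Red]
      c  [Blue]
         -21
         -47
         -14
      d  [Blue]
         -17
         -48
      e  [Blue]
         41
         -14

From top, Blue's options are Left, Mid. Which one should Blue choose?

a (Blue): min(10, 37) = 10
b (Blue): min(38, 46, 49) = 38
Left (Red): max(10, 38) = 38
c (Blue): min(-21, -47, -14) = -47
d (Blue): min(-17, -48) = -48
e (Blue): min(41, -14) = -14
Mid (Red): max(-47, -48, -14) = -14
top (Blue): min(38, -14) = -14
Blue at top wants the lowest of {Left=38, Mid=-14}, so chooses Mid.

Mid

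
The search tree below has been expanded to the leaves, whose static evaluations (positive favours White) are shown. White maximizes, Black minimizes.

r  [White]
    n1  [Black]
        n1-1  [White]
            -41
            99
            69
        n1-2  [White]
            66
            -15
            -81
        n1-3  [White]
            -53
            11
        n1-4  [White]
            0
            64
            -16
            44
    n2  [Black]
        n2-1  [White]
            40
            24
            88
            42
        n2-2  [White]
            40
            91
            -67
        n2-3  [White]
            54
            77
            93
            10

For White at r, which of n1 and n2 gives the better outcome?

n2

n1-1 (White): max(-41, 99, 69) = 99
n1-2 (White): max(66, -15, -81) = 66
n1-3 (White): max(-53, 11) = 11
n1-4 (White): max(0, 64, -16, 44) = 64
n1 (Black): min(99, 66, 11, 64) = 11
n2-1 (White): max(40, 24, 88, 42) = 88
n2-2 (White): max(40, 91, -67) = 91
n2-3 (White): max(54, 77, 93, 10) = 93
n2 (Black): min(88, 91, 93) = 88
White prefers the higher value; n1=11, n2=88. n2 is better since 88 > 11.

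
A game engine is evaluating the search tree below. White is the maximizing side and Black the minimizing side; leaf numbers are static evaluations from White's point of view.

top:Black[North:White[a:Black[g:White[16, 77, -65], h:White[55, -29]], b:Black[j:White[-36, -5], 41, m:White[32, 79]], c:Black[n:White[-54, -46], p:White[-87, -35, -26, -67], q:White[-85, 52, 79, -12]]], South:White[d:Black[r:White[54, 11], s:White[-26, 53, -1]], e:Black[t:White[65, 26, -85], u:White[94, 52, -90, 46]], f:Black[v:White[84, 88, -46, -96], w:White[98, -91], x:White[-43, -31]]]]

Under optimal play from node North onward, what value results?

g (White): max(16, 77, -65) = 77
h (White): max(55, -29) = 55
a (Black): min(77, 55) = 55
j (White): max(-36, -5) = -5
m (White): max(32, 79) = 79
b (Black): min(-5, 41, 79) = -5
n (White): max(-54, -46) = -46
p (White): max(-87, -35, -26, -67) = -26
q (White): max(-85, 52, 79, -12) = 79
c (Black): min(-46, -26, 79) = -46
North (White): max(55, -5, -46) = 55

55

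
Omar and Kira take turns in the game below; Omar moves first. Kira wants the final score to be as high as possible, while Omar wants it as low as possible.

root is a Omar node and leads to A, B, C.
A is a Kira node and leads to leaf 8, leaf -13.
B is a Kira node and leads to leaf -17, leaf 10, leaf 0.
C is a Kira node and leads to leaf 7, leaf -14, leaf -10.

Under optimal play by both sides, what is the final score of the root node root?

7

A (Kira): max(8, -13) = 8
B (Kira): max(-17, 10, 0) = 10
C (Kira): max(7, -14, -10) = 7
root (Omar): min(8, 10, 7) = 7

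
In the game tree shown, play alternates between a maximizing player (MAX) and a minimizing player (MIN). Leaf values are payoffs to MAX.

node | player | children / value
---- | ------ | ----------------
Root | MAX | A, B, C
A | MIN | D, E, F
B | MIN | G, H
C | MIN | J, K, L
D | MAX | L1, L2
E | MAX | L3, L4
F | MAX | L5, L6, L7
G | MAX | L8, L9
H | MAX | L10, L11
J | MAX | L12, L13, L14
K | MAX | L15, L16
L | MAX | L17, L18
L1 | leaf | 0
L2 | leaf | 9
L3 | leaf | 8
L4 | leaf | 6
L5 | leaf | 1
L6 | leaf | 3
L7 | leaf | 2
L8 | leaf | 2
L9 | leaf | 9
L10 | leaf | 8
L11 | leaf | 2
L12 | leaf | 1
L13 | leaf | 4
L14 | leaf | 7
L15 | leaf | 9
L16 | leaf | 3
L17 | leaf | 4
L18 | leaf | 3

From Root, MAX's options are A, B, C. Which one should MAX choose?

B

D (MAX): max(0, 9) = 9
E (MAX): max(8, 6) = 8
F (MAX): max(1, 3, 2) = 3
A (MIN): min(9, 8, 3) = 3
G (MAX): max(2, 9) = 9
H (MAX): max(8, 2) = 8
B (MIN): min(9, 8) = 8
J (MAX): max(1, 4, 7) = 7
K (MAX): max(9, 3) = 9
L (MAX): max(4, 3) = 4
C (MIN): min(7, 9, 4) = 4
Root (MAX): max(3, 8, 4) = 8
MAX at Root wants the highest of {A=3, B=8, C=4}, so chooses B.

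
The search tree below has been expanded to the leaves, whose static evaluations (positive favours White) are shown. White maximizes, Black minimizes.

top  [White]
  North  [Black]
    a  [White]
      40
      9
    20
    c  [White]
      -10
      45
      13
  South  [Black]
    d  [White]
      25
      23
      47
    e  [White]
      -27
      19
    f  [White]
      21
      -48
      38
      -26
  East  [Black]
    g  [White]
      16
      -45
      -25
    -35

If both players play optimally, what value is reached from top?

a (White): max(40, 9) = 40
c (White): max(-10, 45, 13) = 45
North (Black): min(40, 20, 45) = 20
d (White): max(25, 23, 47) = 47
e (White): max(-27, 19) = 19
f (White): max(21, -48, 38, -26) = 38
South (Black): min(47, 19, 38) = 19
g (White): max(16, -45, -25) = 16
East (Black): min(16, -35) = -35
top (White): max(20, 19, -35) = 20

20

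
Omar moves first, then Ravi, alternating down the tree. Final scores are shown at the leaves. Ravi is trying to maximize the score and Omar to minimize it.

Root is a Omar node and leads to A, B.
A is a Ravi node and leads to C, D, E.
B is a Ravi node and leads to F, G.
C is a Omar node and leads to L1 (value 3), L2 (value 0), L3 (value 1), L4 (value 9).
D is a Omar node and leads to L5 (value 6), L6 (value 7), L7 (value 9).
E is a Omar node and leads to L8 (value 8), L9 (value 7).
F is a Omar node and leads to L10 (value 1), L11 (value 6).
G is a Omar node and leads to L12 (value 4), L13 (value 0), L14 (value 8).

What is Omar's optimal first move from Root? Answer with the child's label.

B

C (Omar): min(3, 0, 1, 9) = 0
D (Omar): min(6, 7, 9) = 6
E (Omar): min(8, 7) = 7
A (Ravi): max(0, 6, 7) = 7
F (Omar): min(1, 6) = 1
G (Omar): min(4, 0, 8) = 0
B (Ravi): max(1, 0) = 1
Root (Omar): min(7, 1) = 1
Omar at Root wants the lowest of {A=7, B=1}, so chooses B.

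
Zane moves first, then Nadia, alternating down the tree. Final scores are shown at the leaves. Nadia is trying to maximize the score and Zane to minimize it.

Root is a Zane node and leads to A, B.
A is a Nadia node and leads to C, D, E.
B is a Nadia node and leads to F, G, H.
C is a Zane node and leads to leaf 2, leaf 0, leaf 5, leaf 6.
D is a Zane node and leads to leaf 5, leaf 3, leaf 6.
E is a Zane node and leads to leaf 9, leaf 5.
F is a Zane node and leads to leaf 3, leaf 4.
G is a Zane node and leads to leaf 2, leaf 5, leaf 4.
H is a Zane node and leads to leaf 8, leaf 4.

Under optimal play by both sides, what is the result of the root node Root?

4

C (Zane): min(2, 0, 5, 6) = 0
D (Zane): min(5, 3, 6) = 3
E (Zane): min(9, 5) = 5
A (Nadia): max(0, 3, 5) = 5
F (Zane): min(3, 4) = 3
G (Zane): min(2, 5, 4) = 2
H (Zane): min(8, 4) = 4
B (Nadia): max(3, 2, 4) = 4
Root (Zane): min(5, 4) = 4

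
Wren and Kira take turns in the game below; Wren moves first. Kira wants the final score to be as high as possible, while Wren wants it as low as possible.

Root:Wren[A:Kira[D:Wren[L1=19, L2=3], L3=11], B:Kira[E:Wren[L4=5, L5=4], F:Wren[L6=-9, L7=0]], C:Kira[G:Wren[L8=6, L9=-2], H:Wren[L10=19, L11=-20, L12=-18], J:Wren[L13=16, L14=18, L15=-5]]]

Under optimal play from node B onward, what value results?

4

E (Wren): min(5, 4) = 4
F (Wren): min(-9, 0) = -9
B (Kira): max(4, -9) = 4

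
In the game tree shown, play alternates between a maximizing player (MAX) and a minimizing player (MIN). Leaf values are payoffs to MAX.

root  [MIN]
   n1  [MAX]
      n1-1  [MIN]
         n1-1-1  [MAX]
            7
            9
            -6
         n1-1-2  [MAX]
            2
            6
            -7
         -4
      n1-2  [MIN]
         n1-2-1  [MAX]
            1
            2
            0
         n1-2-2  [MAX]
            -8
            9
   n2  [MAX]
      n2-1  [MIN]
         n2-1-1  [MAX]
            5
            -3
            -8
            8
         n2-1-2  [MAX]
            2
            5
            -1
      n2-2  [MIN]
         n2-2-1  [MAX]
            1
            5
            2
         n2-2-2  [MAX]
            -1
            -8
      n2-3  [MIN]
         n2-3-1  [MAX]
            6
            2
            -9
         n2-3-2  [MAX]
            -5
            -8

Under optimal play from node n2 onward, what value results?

n2-1-1 (MAX): max(5, -3, -8, 8) = 8
n2-1-2 (MAX): max(2, 5, -1) = 5
n2-1 (MIN): min(8, 5) = 5
n2-2-1 (MAX): max(1, 5, 2) = 5
n2-2-2 (MAX): max(-1, -8) = -1
n2-2 (MIN): min(5, -1) = -1
n2-3-1 (MAX): max(6, 2, -9) = 6
n2-3-2 (MAX): max(-5, -8) = -5
n2-3 (MIN): min(6, -5) = -5
n2 (MAX): max(5, -1, -5) = 5

5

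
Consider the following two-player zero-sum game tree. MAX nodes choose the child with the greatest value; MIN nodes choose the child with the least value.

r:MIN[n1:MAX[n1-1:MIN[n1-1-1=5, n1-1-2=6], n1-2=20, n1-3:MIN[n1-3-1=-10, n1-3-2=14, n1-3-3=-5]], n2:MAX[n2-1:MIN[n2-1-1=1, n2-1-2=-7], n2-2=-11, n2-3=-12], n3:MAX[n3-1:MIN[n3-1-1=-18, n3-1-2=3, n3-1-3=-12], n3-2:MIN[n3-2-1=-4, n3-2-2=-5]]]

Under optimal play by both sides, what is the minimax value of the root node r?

n1-1 (MIN): min(5, 6) = 5
n1-3 (MIN): min(-10, 14, -5) = -10
n1 (MAX): max(5, 20, -10) = 20
n2-1 (MIN): min(1, -7) = -7
n2 (MAX): max(-7, -11, -12) = -7
n3-1 (MIN): min(-18, 3, -12) = -18
n3-2 (MIN): min(-4, -5) = -5
n3 (MAX): max(-18, -5) = -5
r (MIN): min(20, -7, -5) = -7

-7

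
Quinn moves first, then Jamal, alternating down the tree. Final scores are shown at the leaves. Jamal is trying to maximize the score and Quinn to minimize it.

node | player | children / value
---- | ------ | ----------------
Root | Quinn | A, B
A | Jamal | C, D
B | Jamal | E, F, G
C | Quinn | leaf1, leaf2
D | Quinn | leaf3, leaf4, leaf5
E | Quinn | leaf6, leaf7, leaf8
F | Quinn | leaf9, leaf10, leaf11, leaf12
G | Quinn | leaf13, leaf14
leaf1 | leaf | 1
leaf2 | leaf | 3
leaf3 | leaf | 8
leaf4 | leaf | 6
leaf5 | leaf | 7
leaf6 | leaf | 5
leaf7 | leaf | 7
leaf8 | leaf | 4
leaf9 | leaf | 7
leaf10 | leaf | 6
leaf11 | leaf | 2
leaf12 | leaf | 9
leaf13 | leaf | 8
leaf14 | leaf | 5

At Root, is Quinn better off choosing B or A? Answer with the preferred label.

B

E (Quinn): min(5, 7, 4) = 4
F (Quinn): min(7, 6, 2, 9) = 2
G (Quinn): min(8, 5) = 5
B (Jamal): max(4, 2, 5) = 5
C (Quinn): min(1, 3) = 1
D (Quinn): min(8, 6, 7) = 6
A (Jamal): max(1, 6) = 6
Quinn prefers the lower value; B=5, A=6. B is better since 5 < 6.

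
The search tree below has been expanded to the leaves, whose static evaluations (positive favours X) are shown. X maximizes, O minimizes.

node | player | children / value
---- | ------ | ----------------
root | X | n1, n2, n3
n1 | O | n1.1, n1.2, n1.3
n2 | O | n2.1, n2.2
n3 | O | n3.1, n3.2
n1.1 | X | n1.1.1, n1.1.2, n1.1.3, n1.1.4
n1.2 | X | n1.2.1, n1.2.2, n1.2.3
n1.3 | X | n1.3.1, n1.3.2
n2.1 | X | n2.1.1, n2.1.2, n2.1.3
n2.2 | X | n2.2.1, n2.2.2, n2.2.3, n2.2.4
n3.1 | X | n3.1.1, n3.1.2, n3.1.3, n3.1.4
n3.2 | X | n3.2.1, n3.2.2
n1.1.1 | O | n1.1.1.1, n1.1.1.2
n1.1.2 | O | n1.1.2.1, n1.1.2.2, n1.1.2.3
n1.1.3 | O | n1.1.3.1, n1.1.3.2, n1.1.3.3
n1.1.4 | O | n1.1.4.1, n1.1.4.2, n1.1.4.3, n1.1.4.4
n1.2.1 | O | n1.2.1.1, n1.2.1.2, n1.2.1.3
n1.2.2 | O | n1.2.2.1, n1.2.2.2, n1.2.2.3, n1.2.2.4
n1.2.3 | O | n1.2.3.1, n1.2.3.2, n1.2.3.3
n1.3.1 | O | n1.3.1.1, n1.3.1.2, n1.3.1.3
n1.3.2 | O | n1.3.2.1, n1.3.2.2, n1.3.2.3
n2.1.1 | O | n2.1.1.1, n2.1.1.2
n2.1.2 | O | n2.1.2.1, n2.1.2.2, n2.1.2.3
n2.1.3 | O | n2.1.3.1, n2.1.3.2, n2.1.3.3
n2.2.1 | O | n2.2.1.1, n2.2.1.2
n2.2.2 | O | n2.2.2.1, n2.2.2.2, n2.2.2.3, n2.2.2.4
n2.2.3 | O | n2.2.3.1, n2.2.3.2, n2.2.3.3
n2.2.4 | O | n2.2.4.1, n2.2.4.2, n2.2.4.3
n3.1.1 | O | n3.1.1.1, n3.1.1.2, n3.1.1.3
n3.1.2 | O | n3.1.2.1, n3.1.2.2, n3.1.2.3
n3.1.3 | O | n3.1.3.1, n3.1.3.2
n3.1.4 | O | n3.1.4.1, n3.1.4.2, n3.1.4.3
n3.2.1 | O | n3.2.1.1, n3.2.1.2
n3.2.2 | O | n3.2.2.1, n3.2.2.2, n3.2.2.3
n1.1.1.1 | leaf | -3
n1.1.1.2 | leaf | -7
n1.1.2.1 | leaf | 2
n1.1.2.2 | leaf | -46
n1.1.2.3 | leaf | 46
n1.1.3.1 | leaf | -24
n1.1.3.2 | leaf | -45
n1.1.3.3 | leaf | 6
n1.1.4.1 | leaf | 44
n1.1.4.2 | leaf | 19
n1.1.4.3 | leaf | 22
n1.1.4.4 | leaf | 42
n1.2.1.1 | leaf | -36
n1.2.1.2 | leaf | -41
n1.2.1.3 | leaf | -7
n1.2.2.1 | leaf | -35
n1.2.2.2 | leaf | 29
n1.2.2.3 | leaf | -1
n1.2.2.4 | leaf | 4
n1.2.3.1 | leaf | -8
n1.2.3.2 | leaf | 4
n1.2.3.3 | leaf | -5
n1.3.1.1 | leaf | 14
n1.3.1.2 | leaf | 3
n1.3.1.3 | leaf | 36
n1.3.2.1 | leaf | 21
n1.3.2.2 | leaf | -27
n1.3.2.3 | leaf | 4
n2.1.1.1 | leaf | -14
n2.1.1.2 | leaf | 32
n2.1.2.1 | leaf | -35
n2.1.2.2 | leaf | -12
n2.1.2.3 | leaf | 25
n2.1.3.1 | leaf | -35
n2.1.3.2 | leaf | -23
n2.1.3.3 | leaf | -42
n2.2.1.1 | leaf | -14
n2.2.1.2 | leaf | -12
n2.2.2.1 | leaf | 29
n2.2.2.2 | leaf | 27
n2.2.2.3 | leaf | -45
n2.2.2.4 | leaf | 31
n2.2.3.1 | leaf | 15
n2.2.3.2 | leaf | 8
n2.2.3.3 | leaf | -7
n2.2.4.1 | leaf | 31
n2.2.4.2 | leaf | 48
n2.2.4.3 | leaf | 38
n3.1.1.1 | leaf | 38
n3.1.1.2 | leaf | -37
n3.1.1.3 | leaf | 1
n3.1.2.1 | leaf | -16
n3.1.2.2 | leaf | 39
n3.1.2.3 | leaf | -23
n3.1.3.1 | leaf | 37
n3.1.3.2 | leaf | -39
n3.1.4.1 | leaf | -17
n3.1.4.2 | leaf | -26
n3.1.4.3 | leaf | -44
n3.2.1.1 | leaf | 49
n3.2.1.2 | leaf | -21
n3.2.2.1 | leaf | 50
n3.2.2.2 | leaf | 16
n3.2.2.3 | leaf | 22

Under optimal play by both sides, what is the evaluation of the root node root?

n1.1.1 (O): min(-3, -7) = -7
n1.1.2 (O): min(2, -46, 46) = -46
n1.1.3 (O): min(-24, -45, 6) = -45
n1.1.4 (O): min(44, 19, 22, 42) = 19
n1.1 (X): max(-7, -46, -45, 19) = 19
n1.2.1 (O): min(-36, -41, -7) = -41
n1.2.2 (O): min(-35, 29, -1, 4) = -35
n1.2.3 (O): min(-8, 4, -5) = -8
n1.2 (X): max(-41, -35, -8) = -8
n1.3.1 (O): min(14, 3, 36) = 3
n1.3.2 (O): min(21, -27, 4) = -27
n1.3 (X): max(3, -27) = 3
n1 (O): min(19, -8, 3) = -8
n2.1.1 (O): min(-14, 32) = -14
n2.1.2 (O): min(-35, -12, 25) = -35
n2.1.3 (O): min(-35, -23, -42) = -42
n2.1 (X): max(-14, -35, -42) = -14
n2.2.1 (O): min(-14, -12) = -14
n2.2.2 (O): min(29, 27, -45, 31) = -45
n2.2.3 (O): min(15, 8, -7) = -7
n2.2.4 (O): min(31, 48, 38) = 31
n2.2 (X): max(-14, -45, -7, 31) = 31
n2 (O): min(-14, 31) = -14
n3.1.1 (O): min(38, -37, 1) = -37
n3.1.2 (O): min(-16, 39, -23) = -23
n3.1.3 (O): min(37, -39) = -39
n3.1.4 (O): min(-17, -26, -44) = -44
n3.1 (X): max(-37, -23, -39, -44) = -23
n3.2.1 (O): min(49, -21) = -21
n3.2.2 (O): min(50, 16, 22) = 16
n3.2 (X): max(-21, 16) = 16
n3 (O): min(-23, 16) = -23
root (X): max(-8, -14, -23) = -8

-8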